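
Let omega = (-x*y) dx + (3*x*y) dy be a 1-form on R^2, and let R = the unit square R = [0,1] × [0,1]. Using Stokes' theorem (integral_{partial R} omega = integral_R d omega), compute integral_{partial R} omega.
integral_(partial R) omega = 2

Stokes: integral_partial_R omega = integral_R d omega with d omega = (∂Q/∂x - ∂P/∂y) dx ∧ dy.
  ∂Q/∂x = 3*y
  ∂P/∂y = -x
  integrand = ∂Q/∂x - ∂P/∂y = x + 3*y.
Integrating over R: integral_0^1 integral_0^1 (x + 3*y) dx dy = 2.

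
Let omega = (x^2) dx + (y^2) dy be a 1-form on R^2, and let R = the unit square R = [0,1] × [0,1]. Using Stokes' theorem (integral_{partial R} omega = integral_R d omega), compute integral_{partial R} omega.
integral_(partial R) omega = 0

Stokes: integral_partial_R omega = integral_R d omega with d omega = (∂Q/∂x - ∂P/∂y) dx ∧ dy.
  ∂Q/∂x = 0
  ∂P/∂y = 0
  integrand = ∂Q/∂x - ∂P/∂y = 0.
Integrating over R: integral_0^1 integral_0^1 (0) dx dy = 0.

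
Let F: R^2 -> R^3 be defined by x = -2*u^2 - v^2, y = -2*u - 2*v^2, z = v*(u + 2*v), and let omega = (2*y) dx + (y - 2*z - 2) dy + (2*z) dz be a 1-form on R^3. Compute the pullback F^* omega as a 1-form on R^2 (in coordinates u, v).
F^* omega = (16*u^2 + 18*u*v^2 + 4*u*v + 4*u + 4*v^3 + 12*v^2 + 4) du + (2*v*(u^2 + 10*u*v + 8*u + 24*v^2 + 4)) dv

Using F^*(f dg) = (f ∘ F) d(g ∘ F), substitute each coordinate x_i by F_i(u, v) in f_i, and replace dx_i by d F_i = (∂F_i/∂u) du + (∂F_i/∂v) dv.
  For the x component: f_1(F) = -4*u - 4*v^2; d F_1 = (-4*u) du + (-2*v) dv
  For the y component: f_2(F) = -2*u*v - 2*u - 6*v^2 - 2; d F_2 = (-2) du + (-4*v) dv
  For the z component: f_3(F) = 2*v*(u + 2*v); d F_3 = (v) du + (u + 4*v) dv
Combining and collecting du, dv coefficients:
  coeff of du: 16*u^2 + 18*u*v^2 + 4*u*v + 4*u + 4*v^3 + 12*v^2 + 4
  coeff of dv: 2*v*(u^2 + 10*u*v + 8*u + 24*v^2 + 4)
F^* omega = (16*u^2 + 18*u*v^2 + 4*u*v + 4*u + 4*v^3 + 12*v^2 + 4) du + (2*v*(u^2 + 10*u*v + 8*u + 24*v^2 + 4)) dv.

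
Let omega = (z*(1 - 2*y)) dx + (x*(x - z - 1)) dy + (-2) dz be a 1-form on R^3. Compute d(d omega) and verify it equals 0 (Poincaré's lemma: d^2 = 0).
d(d omega) = 0

Step 1: d omega = sum_{i<j} (∂f_j/∂x_i - ∂f_i/∂x_j) dx_i ∧ dx_j:
  coeff of dx ∧ dy: 2*x + z - 1
  coeff of dx ∧ dz: 2*y - 1
  coeff of dy ∧ dz: x
Step 2: Apply d again to each 2-form coefficient. The only possible 3-form in R^3 is dx ∧ dy ∧ dz, with coefficient
  ∂(coeff of dy∧dz)/∂x - ∂(coeff of dx∧dz)/∂y + ∂(coeff of dx∧dy)/∂z
  = ∂/∂x (x) - ∂/∂y (2*y - 1) + ∂/∂z (2*x + z - 1).
Each of these terms simplifies to sums of mixed partials that cancel in pairs. The result is 0 (by equality of mixed partials for smooth functions — Schwarz / Clairaut).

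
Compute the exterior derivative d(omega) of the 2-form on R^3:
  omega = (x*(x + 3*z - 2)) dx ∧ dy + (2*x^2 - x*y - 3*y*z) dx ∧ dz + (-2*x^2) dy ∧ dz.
d(omega) = (3*z) dx ∧ dy ∧ dz

For a 2-form omega = sum_{i<j} g_{ij} dx_i ∧ dx_j, the exterior derivative is
  d(omega) = sum_{i<j} d(g_{ij}) ∧ dx_i ∧ dx_j = sum_{i<j, k} (∂g_{ij}/∂x_k) dx_k ∧ dx_i ∧ dx_j.
Expand each term, using dx_k ∧ dx_i ∧ dx_j = sgn(permutation) dx_{(a)} ∧ dx_{(b)} ∧ dx_{(c)} with (a < b < c) sorted:
  d(x*(x + 3*z - 2)) includes (∂/∂z)(x*(x + 3*z - 2)) dz = (3*x) dz, which multiplied by dx ∧ dy gives (3*x) dx ∧ dy ∧ dz
  d(2*x^2 - x*y - 3*y*z) includes (∂/∂y)(2*x^2 - x*y - 3*y*z) dy = (-x - 3*z) dy, which multiplied by dx ∧ dz gives (x + 3*z) dx ∧ dy ∧ dz
  d(-2*x^2) includes (∂/∂x)(-2*x^2) dx = (-4*x) dx, which multiplied by dy ∧ dz gives (-4*x) dx ∧ dy ∧ dz
Collecting like 3-forms: d(omega) = (3*z) dx ∧ dy ∧ dz.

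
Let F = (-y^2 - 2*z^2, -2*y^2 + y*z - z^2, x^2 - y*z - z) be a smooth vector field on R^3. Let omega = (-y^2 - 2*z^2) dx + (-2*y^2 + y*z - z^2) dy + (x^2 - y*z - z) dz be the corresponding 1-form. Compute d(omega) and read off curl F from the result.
d(omega) = (-y + z) dy ∧ dz + (-2*x - 4*z) dz ∧ dx + (2*y) dx ∧ dy; curl F = (-y + z, -2*x - 4*z, 2*y)

d omega = sum_{i<j} (∂f_j/∂x_i - ∂f_i/∂x_j) dx_i ∧ dx_j. Under the identification (dy ∧ dz, dz ∧ dx, dx ∧ dy) ↔ (e_x, e_y, e_z), the coefficients are exactly the components of curl F. Compute:
  ∂R/∂y - ∂Q/∂z = (-z) - (y - 2*z) = -y + z
  ∂P/∂z - ∂R/∂x = (-4*z) - (2*x) = -2*x - 4*z
  ∂Q/∂x - ∂P/∂y = (0) - (-2*y) = 2*y.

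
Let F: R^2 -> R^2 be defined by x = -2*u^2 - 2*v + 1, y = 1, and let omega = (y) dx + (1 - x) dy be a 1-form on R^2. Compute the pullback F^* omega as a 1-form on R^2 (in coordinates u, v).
F^* omega = (-4*u) du + (-2) dv

Using F^*(f dg) = (f ∘ F) d(g ∘ F), substitute each coordinate x_i by F_i(u, v) in f_i, and replace dx_i by d F_i = (∂F_i/∂u) du + (∂F_i/∂v) dv.
  For the x component: f_1(F) = 1; d F_1 = (-4*u) du + (-2) dv
  For the y component: f_2(F) = 2*u^2 + 2*v; d F_2 = (0) du + (0) dv
Combining and collecting du, dv coefficients:
  coeff of du: -4*u
  coeff of dv: -2
F^* omega = (-4*u) du + (-2) dv.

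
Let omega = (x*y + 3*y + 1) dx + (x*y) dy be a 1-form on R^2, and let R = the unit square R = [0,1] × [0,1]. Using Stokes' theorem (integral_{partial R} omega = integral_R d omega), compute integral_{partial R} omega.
integral_(partial R) omega = -3

Stokes: integral_partial_R omega = integral_R d omega with d omega = (∂Q/∂x - ∂P/∂y) dx ∧ dy.
  ∂Q/∂x = y
  ∂P/∂y = x + 3
  integrand = ∂Q/∂x - ∂P/∂y = -x + y - 3.
Integrating over R: integral_0^1 integral_0^1 (-x + y - 3) dx dy = -3.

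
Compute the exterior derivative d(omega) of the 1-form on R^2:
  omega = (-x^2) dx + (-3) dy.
d(omega) = 0

For a 1-form omega = sum_i f_i dx_i, the exterior derivative is
  d(omega) = sum_{i < j} (∂f_j/∂x_i - ∂f_i/∂x_j) dx_i ∧ dx_j.

Assembling: d(omega) = 0.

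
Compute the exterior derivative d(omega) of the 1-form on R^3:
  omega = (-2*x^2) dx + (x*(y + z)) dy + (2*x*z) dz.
d(omega) = (y + z) dx ∧ dy + (2*z) dx ∧ dz + (-x) dy ∧ dz

For a 1-form omega = sum_i f_i dx_i, the exterior derivative is
  d(omega) = sum_{i < j} (∂f_j/∂x_i - ∂f_i/∂x_j) dx_i ∧ dx_j.
  coefficient of dx ∧ dy: ∂f_2/∂x - ∂f_1/∂y = ∂(x*(y + z))/∂x - ∂(-2*x^2)/∂y = y + z
  coefficient of dx ∧ dz: ∂f_3/∂x - ∂f_1/∂z = ∂(2*x*z)/∂x - ∂(-2*x^2)/∂z = 2*z
  coefficient of dy ∧ dz: ∂f_3/∂y - ∂f_2/∂z = ∂(2*x*z)/∂y - ∂(x*(y + z))/∂z = -x
Assembling: d(omega) = (y + z) dx ∧ dy + (2*z) dx ∧ dz + (-x) dy ∧ dz.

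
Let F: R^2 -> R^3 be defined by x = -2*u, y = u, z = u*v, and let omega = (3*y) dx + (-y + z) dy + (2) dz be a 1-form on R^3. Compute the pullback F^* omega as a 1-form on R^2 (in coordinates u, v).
F^* omega = (u*v - 7*u + 2*v) du + (2*u) dv

Using F^*(f dg) = (f ∘ F) d(g ∘ F), substitute each coordinate x_i by F_i(u, v) in f_i, and replace dx_i by d F_i = (∂F_i/∂u) du + (∂F_i/∂v) dv.
  For the x component: f_1(F) = 3*u; d F_1 = (-2) du + (0) dv
  For the y component: f_2(F) = u*(v - 1); d F_2 = (1) du + (0) dv
  For the z component: f_3(F) = 2; d F_3 = (v) du + (u) dv
Combining and collecting du, dv coefficients:
  coeff of du: u*v - 7*u + 2*v
  coeff of dv: 2*u
F^* omega = (u*v - 7*u + 2*v) du + (2*u) dv.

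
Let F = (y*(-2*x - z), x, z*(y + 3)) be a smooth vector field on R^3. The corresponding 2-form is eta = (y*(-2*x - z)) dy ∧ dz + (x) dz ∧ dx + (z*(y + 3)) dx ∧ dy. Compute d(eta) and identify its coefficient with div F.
d(eta) = (3 - y) dx ∧ dy ∧ dz; div F = 3 - y

For a 2-form in R^3 of the form above, applying d gives a 3-form with coefficient ∂P/∂x + ∂Q/∂y + ∂R/∂z:
  ∂P/∂x = -2*y
  ∂Q/∂y = 0
  ∂R/∂z = y + 3
Sum = 3 - y, which is exactly div F.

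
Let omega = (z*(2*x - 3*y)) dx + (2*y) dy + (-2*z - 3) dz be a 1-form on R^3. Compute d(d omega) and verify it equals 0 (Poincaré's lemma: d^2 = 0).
d(d omega) = 0

Step 1: d omega = sum_{i<j} (∂f_j/∂x_i - ∂f_i/∂x_j) dx_i ∧ dx_j:
  coeff of dx ∧ dy: 3*z
  coeff of dx ∧ dz: -2*x + 3*y
  coeff of dy ∧ dz: 0
Step 2: Apply d again to each 2-form coefficient. The only possible 3-form in R^3 is dx ∧ dy ∧ dz, with coefficient
  ∂(coeff of dy∧dz)/∂x - ∂(coeff of dx∧dz)/∂y + ∂(coeff of dx∧dy)/∂z
  = ∂/∂x (0) - ∂/∂y (-2*x + 3*y) + ∂/∂z (3*z).
Each of these terms simplifies to sums of mixed partials that cancel in pairs. The result is 0 (by equality of mixed partials for smooth functions — Schwarz / Clairaut).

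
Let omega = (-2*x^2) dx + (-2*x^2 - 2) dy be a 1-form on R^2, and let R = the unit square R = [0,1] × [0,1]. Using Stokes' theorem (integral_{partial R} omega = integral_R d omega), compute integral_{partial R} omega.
integral_(partial R) omega = -2

Stokes: integral_partial_R omega = integral_R d omega with d omega = (∂Q/∂x - ∂P/∂y) dx ∧ dy.
  ∂Q/∂x = -4*x
  ∂P/∂y = 0
  integrand = ∂Q/∂x - ∂P/∂y = -4*x.
Integrating over R: integral_0^1 integral_0^1 (-4*x) dx dy = -2.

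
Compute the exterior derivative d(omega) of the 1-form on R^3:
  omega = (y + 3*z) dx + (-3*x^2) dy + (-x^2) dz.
d(omega) = (-6*x - 1) dx ∧ dy + (-2*x - 3) dx ∧ dz

For a 1-form omega = sum_i f_i dx_i, the exterior derivative is
  d(omega) = sum_{i < j} (∂f_j/∂x_i - ∂f_i/∂x_j) dx_i ∧ dx_j.
  coefficient of dx ∧ dy: ∂f_2/∂x - ∂f_1/∂y = ∂(-3*x^2)/∂x - ∂(y + 3*z)/∂y = -6*x - 1
  coefficient of dx ∧ dz: ∂f_3/∂x - ∂f_1/∂z = ∂(-x^2)/∂x - ∂(y + 3*z)/∂z = -2*x - 3
Assembling: d(omega) = (-6*x - 1) dx ∧ dy + (-2*x - 3) dx ∧ dz.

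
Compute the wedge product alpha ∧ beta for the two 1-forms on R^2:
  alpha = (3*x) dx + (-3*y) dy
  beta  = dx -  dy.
alpha ∧ beta = (-3*x + 3*y) dx ∧ dy

Distribute the wedge, using dx_i ∧ dx_j = -dx_j ∧ dx_i and dx_i ∧ dx_i = 0. For each pair (i, j) with i < j, the coefficient of dx_i ∧ dx_j in alpha ∧ beta is (alpha_i * beta_j - alpha_j * beta_i). Collecting: alpha ∧ beta = (-3*x + 3*y) dx ∧ dy.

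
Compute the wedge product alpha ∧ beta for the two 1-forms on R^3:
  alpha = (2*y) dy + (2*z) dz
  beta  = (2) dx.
alpha ∧ beta = (-4*y) dx ∧ dy + (-4*z) dx ∧ dz

Distribute the wedge, using dx_i ∧ dx_j = -dx_j ∧ dx_i and dx_i ∧ dx_i = 0. For each pair (i, j) with i < j, the coefficient of dx_i ∧ dx_j in alpha ∧ beta is (alpha_i * beta_j - alpha_j * beta_i). Collecting: alpha ∧ beta = (-4*y) dx ∧ dy + (-4*z) dx ∧ dz.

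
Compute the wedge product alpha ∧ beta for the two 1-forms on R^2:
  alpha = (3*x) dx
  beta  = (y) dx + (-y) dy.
alpha ∧ beta = (-3*x*y) dx ∧ dy

Distribute the wedge, using dx_i ∧ dx_j = -dx_j ∧ dx_i and dx_i ∧ dx_i = 0. For each pair (i, j) with i < j, the coefficient of dx_i ∧ dx_j in alpha ∧ beta is (alpha_i * beta_j - alpha_j * beta_i). Collecting: alpha ∧ beta = (-3*x*y) dx ∧ dy.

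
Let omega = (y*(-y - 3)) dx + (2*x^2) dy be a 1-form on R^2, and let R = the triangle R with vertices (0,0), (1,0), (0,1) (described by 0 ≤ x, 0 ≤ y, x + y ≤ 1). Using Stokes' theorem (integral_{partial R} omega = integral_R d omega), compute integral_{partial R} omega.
integral_(partial R) omega = 5/2

Stokes: integral_partial_R omega = integral_R d omega with d omega = (∂Q/∂x - ∂P/∂y) dx ∧ dy.
  ∂Q/∂x = 4*x
  ∂P/∂y = -2*y - 3
  integrand = ∂Q/∂x - ∂P/∂y = 4*x + 2*y + 3.
Integrating over R: integral_0^1 integral_0^{1-x} (4*x + 2*y + 3) dy dx = 5/2.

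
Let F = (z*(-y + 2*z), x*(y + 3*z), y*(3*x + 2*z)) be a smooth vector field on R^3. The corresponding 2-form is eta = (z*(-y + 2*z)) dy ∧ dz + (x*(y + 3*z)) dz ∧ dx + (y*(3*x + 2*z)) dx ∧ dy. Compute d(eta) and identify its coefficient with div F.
d(eta) = (x + 2*y) dx ∧ dy ∧ dz; div F = x + 2*y

For a 2-form in R^3 of the form above, applying d gives a 3-form with coefficient ∂P/∂x + ∂Q/∂y + ∂R/∂z:
  ∂P/∂x = 0
  ∂Q/∂y = x
  ∂R/∂z = 2*y
Sum = x + 2*y, which is exactly div F.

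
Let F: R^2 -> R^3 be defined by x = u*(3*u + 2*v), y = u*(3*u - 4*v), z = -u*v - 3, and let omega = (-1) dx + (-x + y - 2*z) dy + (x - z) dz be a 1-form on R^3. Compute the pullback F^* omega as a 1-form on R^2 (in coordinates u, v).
F^* omega = (-27*u^2*v + 13*u*v^2 + 30*u - 29*v) du + (u*(-3*u^2 + 13*u*v - 29)) dv

Using F^*(f dg) = (f ∘ F) d(g ∘ F), substitute each coordinate x_i by F_i(u, v) in f_i, and replace dx_i by d F_i = (∂F_i/∂u) du + (∂F_i/∂v) dv.
  For the x component: f_1(F) = -1; d F_1 = (6*u + 2*v) du + (2*u) dv
  For the y component: f_2(F) = -4*u*v + 6; d F_2 = (6*u - 4*v) du + (-4*u) dv
  For the z component: f_3(F) = 3*u^2 + 3*u*v + 3; d F_3 = (-v) du + (-u) dv
Combining and collecting du, dv coefficients:
  coeff of du: -27*u^2*v + 13*u*v^2 + 30*u - 29*v
  coeff of dv: u*(-3*u^2 + 13*u*v - 29)
F^* omega = (-27*u^2*v + 13*u*v^2 + 30*u - 29*v) du + (u*(-3*u^2 + 13*u*v - 29)) dv.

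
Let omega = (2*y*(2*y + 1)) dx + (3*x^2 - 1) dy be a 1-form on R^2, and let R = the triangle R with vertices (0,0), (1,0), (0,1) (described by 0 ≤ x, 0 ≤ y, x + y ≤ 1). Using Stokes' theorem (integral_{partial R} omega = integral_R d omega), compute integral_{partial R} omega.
integral_(partial R) omega = -4/3

Stokes: integral_partial_R omega = integral_R d omega with d omega = (∂Q/∂x - ∂P/∂y) dx ∧ dy.
  ∂Q/∂x = 6*x
  ∂P/∂y = 8*y + 2
  integrand = ∂Q/∂x - ∂P/∂y = 6*x - 8*y - 2.
Integrating over R: integral_0^1 integral_0^{1-x} (6*x - 8*y - 2) dy dx = -4/3.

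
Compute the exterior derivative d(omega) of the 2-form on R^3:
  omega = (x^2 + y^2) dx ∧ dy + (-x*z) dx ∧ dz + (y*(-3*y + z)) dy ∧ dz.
d(omega) = 0

For a 2-form omega = sum_{i<j} g_{ij} dx_i ∧ dx_j, the exterior derivative is
  d(omega) = sum_{i<j} d(g_{ij}) ∧ dx_i ∧ dx_j = sum_{i<j, k} (∂g_{ij}/∂x_k) dx_k ∧ dx_i ∧ dx_j.
Expand each term, using dx_k ∧ dx_i ∧ dx_j = sgn(permutation) dx_{(a)} ∧ dx_{(b)} ∧ dx_{(c)} with (a < b < c) sorted:

Collecting like 3-forms: d(omega) = 0.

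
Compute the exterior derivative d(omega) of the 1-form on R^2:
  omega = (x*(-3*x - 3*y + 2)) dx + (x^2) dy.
d(omega) = (5*x) dx ∧ dy

For a 1-form omega = sum_i f_i dx_i, the exterior derivative is
  d(omega) = sum_{i < j} (∂f_j/∂x_i - ∂f_i/∂x_j) dx_i ∧ dx_j.
  coefficient of dx ∧ dy: ∂f_2/∂x - ∂f_1/∂y = ∂(x^2)/∂x - ∂(x*(-3*x - 3*y + 2))/∂y = 5*x
Assembling: d(omega) = (5*x) dx ∧ dy.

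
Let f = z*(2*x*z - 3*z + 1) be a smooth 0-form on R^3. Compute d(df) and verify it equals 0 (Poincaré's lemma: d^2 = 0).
d(df) = 0

Step 1: df = sum_i (∂f/∂x_i) dx_i = (2*z^2) dx + (0) dy + (4*x*z - 6*z + 1) dz.
Step 2: Apply d again. Using the 1-form formula, the coefficient of dx ∧ dy in d(df) is ∂^2 f/∂x ∂y - ∂^2 f/∂y ∂x = (0) - (0) = 0 (equality of mixed partials for smooth f).
Similarly for dx ∧ dz and dy ∧ dz — all coefficients vanish. So d(df) = 0.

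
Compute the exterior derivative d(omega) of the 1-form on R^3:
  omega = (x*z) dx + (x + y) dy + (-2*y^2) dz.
d(omega) = (1) dx ∧ dy + (-x) dx ∧ dz + (-4*y) dy ∧ dz

For a 1-form omega = sum_i f_i dx_i, the exterior derivative is
  d(omega) = sum_{i < j} (∂f_j/∂x_i - ∂f_i/∂x_j) dx_i ∧ dx_j.
  coefficient of dx ∧ dy: ∂f_2/∂x - ∂f_1/∂y = ∂(x + y)/∂x - ∂(x*z)/∂y = 1
  coefficient of dx ∧ dz: ∂f_3/∂x - ∂f_1/∂z = ∂(-2*y^2)/∂x - ∂(x*z)/∂z = -x
  coefficient of dy ∧ dz: ∂f_3/∂y - ∂f_2/∂z = ∂(-2*y^2)/∂y - ∂(x + y)/∂z = -4*y
Assembling: d(omega) = (1) dx ∧ dy + (-x) dx ∧ dz + (-4*y) dy ∧ dz.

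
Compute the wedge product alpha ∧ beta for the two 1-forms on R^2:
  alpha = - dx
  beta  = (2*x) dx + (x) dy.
alpha ∧ beta = (-x) dx ∧ dy

Distribute the wedge, using dx_i ∧ dx_j = -dx_j ∧ dx_i and dx_i ∧ dx_i = 0. For each pair (i, j) with i < j, the coefficient of dx_i ∧ dx_j in alpha ∧ beta is (alpha_i * beta_j - alpha_j * beta_i). Collecting: alpha ∧ beta = (-x) dx ∧ dy.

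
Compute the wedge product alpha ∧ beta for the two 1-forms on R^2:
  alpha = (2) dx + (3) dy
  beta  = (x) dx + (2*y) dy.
alpha ∧ beta = (-3*x + 4*y) dx ∧ dy

Distribute the wedge, using dx_i ∧ dx_j = -dx_j ∧ dx_i and dx_i ∧ dx_i = 0. For each pair (i, j) with i < j, the coefficient of dx_i ∧ dx_j in alpha ∧ beta is (alpha_i * beta_j - alpha_j * beta_i). Collecting: alpha ∧ beta = (-3*x + 4*y) dx ∧ dy.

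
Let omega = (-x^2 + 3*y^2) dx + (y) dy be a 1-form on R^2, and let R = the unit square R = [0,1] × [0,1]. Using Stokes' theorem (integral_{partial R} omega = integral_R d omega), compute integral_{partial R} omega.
integral_(partial R) omega = -3

Stokes: integral_partial_R omega = integral_R d omega with d omega = (∂Q/∂x - ∂P/∂y) dx ∧ dy.
  ∂Q/∂x = 0
  ∂P/∂y = 6*y
  integrand = ∂Q/∂x - ∂P/∂y = -6*y.
Integrating over R: integral_0^1 integral_0^1 (-6*y) dx dy = -3.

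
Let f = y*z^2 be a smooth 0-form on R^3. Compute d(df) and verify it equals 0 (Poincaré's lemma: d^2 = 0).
d(df) = 0

Step 1: df = sum_i (∂f/∂x_i) dx_i = (0) dx + (z^2) dy + (2*y*z) dz.
Step 2: Apply d again. Using the 1-form formula, the coefficient of dx ∧ dy in d(df) is ∂^2 f/∂x ∂y - ∂^2 f/∂y ∂x = (0) - (0) = 0 (equality of mixed partials for smooth f).
Similarly for dx ∧ dz and dy ∧ dz — all coefficients vanish. So d(df) = 0.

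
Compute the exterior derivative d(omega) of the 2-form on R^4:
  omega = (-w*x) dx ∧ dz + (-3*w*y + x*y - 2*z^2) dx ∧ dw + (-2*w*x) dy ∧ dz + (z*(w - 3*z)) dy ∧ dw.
d(omega) = (-x + 4*z) dx ∧ dz ∧ dw + (3*w - x) dx ∧ dy ∧ dw + (-2*w) dx ∧ dy ∧ dz + (-w - 2*x + 6*z) dy ∧ dz ∧ dw

For a 2-form omega = sum_{i<j} g_{ij} dx_i ∧ dx_j, the exterior derivative is
  d(omega) = sum_{i<j} d(g_{ij}) ∧ dx_i ∧ dx_j = sum_{i<j, k} (∂g_{ij}/∂x_k) dx_k ∧ dx_i ∧ dx_j.
Expand each term, using dx_k ∧ dx_i ∧ dx_j = sgn(permutation) dx_{(a)} ∧ dx_{(b)} ∧ dx_{(c)} with (a < b < c) sorted:
  d(-w*x) includes (∂/∂w)(-w*x) dw = (-x) dw, which multiplied by dx ∧ dz gives (-x) dx ∧ dz ∧ dw
  d(-3*w*y + x*y - 2*z^2) includes (∂/∂y)(-3*w*y + x*y - 2*z^2) dy = (-3*w + x) dy, which multiplied by dx ∧ dw gives (3*w - x) dx ∧ dy ∧ dw
  d(-3*w*y + x*y - 2*z^2) includes (∂/∂z)(-3*w*y + x*y - 2*z^2) dz = (-4*z) dz, which multiplied by dx ∧ dw gives (4*z) dx ∧ dz ∧ dw
  d(-2*w*x) includes (∂/∂x)(-2*w*x) dx = (-2*w) dx, which multiplied by dy ∧ dz gives (-2*w) dx ∧ dy ∧ dz
  d(-2*w*x) includes (∂/∂w)(-2*w*x) dw = (-2*x) dw, which multiplied by dy ∧ dz gives (-2*x) dy ∧ dz ∧ dw
  d(z*(w - 3*z)) includes (∂/∂z)(z*(w - 3*z)) dz = (w - 6*z) dz, which multiplied by dy ∧ dw gives (-w + 6*z) dy ∧ dz ∧ dw
Collecting like 3-forms: d(omega) = (-x + 4*z) dx ∧ dz ∧ dw + (3*w - x) dx ∧ dy ∧ dw + (-2*w) dx ∧ dy ∧ dz + (-w - 2*x + 6*z) dy ∧ dz ∧ dw.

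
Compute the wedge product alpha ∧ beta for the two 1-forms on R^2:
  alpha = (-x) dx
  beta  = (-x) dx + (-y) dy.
alpha ∧ beta = (x*y) dx ∧ dy

Distribute the wedge, using dx_i ∧ dx_j = -dx_j ∧ dx_i and dx_i ∧ dx_i = 0. For each pair (i, j) with i < j, the coefficient of dx_i ∧ dx_j in alpha ∧ beta is (alpha_i * beta_j - alpha_j * beta_i). Collecting: alpha ∧ beta = (x*y) dx ∧ dy.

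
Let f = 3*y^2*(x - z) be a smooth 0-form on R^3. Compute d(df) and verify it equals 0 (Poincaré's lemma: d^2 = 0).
d(df) = 0

Step 1: df = sum_i (∂f/∂x_i) dx_i = (3*y^2) dx + (6*y*(x - z)) dy + (-3*y^2) dz.
Step 2: Apply d again. Using the 1-form formula, the coefficient of dx ∧ dy in d(df) is ∂^2 f/∂x ∂y - ∂^2 f/∂y ∂x = (6*y) - (6*y) = 0 (equality of mixed partials for smooth f).
Similarly for dx ∧ dz and dy ∧ dz — all coefficients vanish. So d(df) = 0.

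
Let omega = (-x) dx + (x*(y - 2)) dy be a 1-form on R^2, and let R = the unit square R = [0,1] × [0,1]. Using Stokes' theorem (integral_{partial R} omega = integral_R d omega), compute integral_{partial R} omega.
integral_(partial R) omega = -3/2

Stokes: integral_partial_R omega = integral_R d omega with d omega = (∂Q/∂x - ∂P/∂y) dx ∧ dy.
  ∂Q/∂x = y - 2
  ∂P/∂y = 0
  integrand = ∂Q/∂x - ∂P/∂y = y - 2.
Integrating over R: integral_0^1 integral_0^1 (y - 2) dx dy = -3/2.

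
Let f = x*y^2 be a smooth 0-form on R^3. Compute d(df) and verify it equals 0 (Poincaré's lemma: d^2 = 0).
d(df) = 0

Step 1: df = sum_i (∂f/∂x_i) dx_i = (y^2) dx + (2*x*y) dy + (0) dz.
Step 2: Apply d again. Using the 1-form formula, the coefficient of dx ∧ dy in d(df) is ∂^2 f/∂x ∂y - ∂^2 f/∂y ∂x = (2*y) - (2*y) = 0 (equality of mixed partials for smooth f).
Similarly for dx ∧ dz and dy ∧ dz — all coefficients vanish. So d(df) = 0.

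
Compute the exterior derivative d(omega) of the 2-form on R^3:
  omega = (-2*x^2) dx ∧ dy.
d(omega) = 0

For a 2-form omega = sum_{i<j} g_{ij} dx_i ∧ dx_j, the exterior derivative is
  d(omega) = sum_{i<j} d(g_{ij}) ∧ dx_i ∧ dx_j = sum_{i<j, k} (∂g_{ij}/∂x_k) dx_k ∧ dx_i ∧ dx_j.
Expand each term, using dx_k ∧ dx_i ∧ dx_j = sgn(permutation) dx_{(a)} ∧ dx_{(b)} ∧ dx_{(c)} with (a < b < c) sorted:

Collecting like 3-forms: d(omega) = 0.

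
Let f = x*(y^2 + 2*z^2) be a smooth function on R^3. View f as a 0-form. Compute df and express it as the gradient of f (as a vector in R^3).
df = (y^2 + 2*z^2) dx + (2*x*y) dy + (4*x*z) dz; grad f = (y^2 + 2*z^2, 2*x*y, 4*x*z)

For a 0-form f, d f = (∂f/∂x) dx + (∂f/∂y) dy + (∂f/∂z) dz. The components of the vector representation are exactly the entries of grad f in Cartesian coordinates:
  ∂f/∂x = y^2 + 2*z^2
  ∂f/∂y = 2*x*y
  ∂f/∂z = 4*x*z.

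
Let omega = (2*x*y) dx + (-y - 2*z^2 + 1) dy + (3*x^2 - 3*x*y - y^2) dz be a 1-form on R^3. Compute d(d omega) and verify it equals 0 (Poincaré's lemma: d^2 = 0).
d(d omega) = 0

Step 1: d omega = sum_{i<j} (∂f_j/∂x_i - ∂f_i/∂x_j) dx_i ∧ dx_j:
  coeff of dx ∧ dy: -2*x
  coeff of dx ∧ dz: 6*x - 3*y
  coeff of dy ∧ dz: -3*x - 2*y + 4*z
Step 2: Apply d again to each 2-form coefficient. The only possible 3-form in R^3 is dx ∧ dy ∧ dz, with coefficient
  ∂(coeff of dy∧dz)/∂x - ∂(coeff of dx∧dz)/∂y + ∂(coeff of dx∧dy)/∂z
  = ∂/∂x (-3*x - 2*y + 4*z) - ∂/∂y (6*x - 3*y) + ∂/∂z (-2*x).
Each of these terms simplifies to sums of mixed partials that cancel in pairs. The result is 0 (by equality of mixed partials for smooth functions — Schwarz / Clairaut).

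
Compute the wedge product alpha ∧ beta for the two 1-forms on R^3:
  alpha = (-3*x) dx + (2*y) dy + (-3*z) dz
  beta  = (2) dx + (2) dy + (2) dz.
alpha ∧ beta = (-6*x - 4*y) dx ∧ dy + (-6*x + 6*z) dx ∧ dz + (4*y + 6*z) dy ∧ dz

Distribute the wedge, using dx_i ∧ dx_j = -dx_j ∧ dx_i and dx_i ∧ dx_i = 0. For each pair (i, j) with i < j, the coefficient of dx_i ∧ dx_j in alpha ∧ beta is (alpha_i * beta_j - alpha_j * beta_i). Collecting: alpha ∧ beta = (-6*x - 4*y) dx ∧ dy + (-6*x + 6*z) dx ∧ dz + (4*y + 6*z) dy ∧ dz.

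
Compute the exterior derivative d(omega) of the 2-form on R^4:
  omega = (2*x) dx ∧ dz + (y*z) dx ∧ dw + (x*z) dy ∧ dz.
d(omega) = (-z) dx ∧ dy ∧ dw + (-y) dx ∧ dz ∧ dw + (z) dx ∧ dy ∧ dz

For a 2-form omega = sum_{i<j} g_{ij} dx_i ∧ dx_j, the exterior derivative is
  d(omega) = sum_{i<j} d(g_{ij}) ∧ dx_i ∧ dx_j = sum_{i<j, k} (∂g_{ij}/∂x_k) dx_k ∧ dx_i ∧ dx_j.
Expand each term, using dx_k ∧ dx_i ∧ dx_j = sgn(permutation) dx_{(a)} ∧ dx_{(b)} ∧ dx_{(c)} with (a < b < c) sorted:
  d(y*z) includes (∂/∂y)(y*z) dy = (z) dy, which multiplied by dx ∧ dw gives (-z) dx ∧ dy ∧ dw
  d(y*z) includes (∂/∂z)(y*z) dz = (y) dz, which multiplied by dx ∧ dw gives (-y) dx ∧ dz ∧ dw
  d(x*z) includes (∂/∂x)(x*z) dx = (z) dx, which multiplied by dy ∧ dz gives (z) dx ∧ dy ∧ dz
Collecting like 3-forms: d(omega) = (-z) dx ∧ dy ∧ dw + (-y) dx ∧ dz ∧ dw + (z) dx ∧ dy ∧ dz.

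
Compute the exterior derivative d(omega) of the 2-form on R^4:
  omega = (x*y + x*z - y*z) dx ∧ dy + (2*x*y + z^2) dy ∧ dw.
d(omega) = (x - y) dx ∧ dy ∧ dz + (2*y) dx ∧ dy ∧ dw + (-2*z) dy ∧ dz ∧ dw

For a 2-form omega = sum_{i<j} g_{ij} dx_i ∧ dx_j, the exterior derivative is
  d(omega) = sum_{i<j} d(g_{ij}) ∧ dx_i ∧ dx_j = sum_{i<j, k} (∂g_{ij}/∂x_k) dx_k ∧ dx_i ∧ dx_j.
Expand each term, using dx_k ∧ dx_i ∧ dx_j = sgn(permutation) dx_{(a)} ∧ dx_{(b)} ∧ dx_{(c)} with (a < b < c) sorted:
  d(x*y + x*z - y*z) includes (∂/∂z)(x*y + x*z - y*z) dz = (x - y) dz, which multiplied by dx ∧ dy gives (x - y) dx ∧ dy ∧ dz
  d(2*x*y + z^2) includes (∂/∂x)(2*x*y + z^2) dx = (2*y) dx, which multiplied by dy ∧ dw gives (2*y) dx ∧ dy ∧ dw
  d(2*x*y + z^2) includes (∂/∂z)(2*x*y + z^2) dz = (2*z) dz, which multiplied by dy ∧ dw gives (-2*z) dy ∧ dz ∧ dw
Collecting like 3-forms: d(omega) = (x - y) dx ∧ dy ∧ dz + (2*y) dx ∧ dy ∧ dw + (-2*z) dy ∧ dz ∧ dw.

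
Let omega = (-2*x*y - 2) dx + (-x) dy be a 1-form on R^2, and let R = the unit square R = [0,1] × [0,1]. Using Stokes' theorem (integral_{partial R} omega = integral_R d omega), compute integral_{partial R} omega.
integral_(partial R) omega = 0

Stokes: integral_partial_R omega = integral_R d omega with d omega = (∂Q/∂x - ∂P/∂y) dx ∧ dy.
  ∂Q/∂x = -1
  ∂P/∂y = -2*x
  integrand = ∂Q/∂x - ∂P/∂y = 2*x - 1.
Integrating over R: integral_0^1 integral_0^1 (2*x - 1) dx dy = 0.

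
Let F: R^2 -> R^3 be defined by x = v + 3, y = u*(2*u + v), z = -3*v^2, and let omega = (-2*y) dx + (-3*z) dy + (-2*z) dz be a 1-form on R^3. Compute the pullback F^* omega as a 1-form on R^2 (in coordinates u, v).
F^* omega = (9*v^2*(4*u + v)) du + (-4*u^2 + 9*u*v^2 - 2*u*v - 36*v^3) dv

Using F^*(f dg) = (f ∘ F) d(g ∘ F), substitute each coordinate x_i by F_i(u, v) in f_i, and replace dx_i by d F_i = (∂F_i/∂u) du + (∂F_i/∂v) dv.
  For the x component: f_1(F) = 2*u*(-2*u - v); d F_1 = (0) du + (1) dv
  For the y component: f_2(F) = 9*v^2; d F_2 = (4*u + v) du + (u) dv
  For the z component: f_3(F) = 6*v^2; d F_3 = (0) du + (-6*v) dv
Combining and collecting du, dv coefficients:
  coeff of du: 9*v^2*(4*u + v)
  coeff of dv: -4*u^2 + 9*u*v^2 - 2*u*v - 36*v^3
F^* omega = (9*v^2*(4*u + v)) du + (-4*u^2 + 9*u*v^2 - 2*u*v - 36*v^3) dv.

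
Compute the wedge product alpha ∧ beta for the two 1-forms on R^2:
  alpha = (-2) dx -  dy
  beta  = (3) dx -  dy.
alpha ∧ beta = (5) dx ∧ dy

Distribute the wedge, using dx_i ∧ dx_j = -dx_j ∧ dx_i and dx_i ∧ dx_i = 0. For each pair (i, j) with i < j, the coefficient of dx_i ∧ dx_j in alpha ∧ beta is (alpha_i * beta_j - alpha_j * beta_i). Collecting: alpha ∧ beta = (5) dx ∧ dy.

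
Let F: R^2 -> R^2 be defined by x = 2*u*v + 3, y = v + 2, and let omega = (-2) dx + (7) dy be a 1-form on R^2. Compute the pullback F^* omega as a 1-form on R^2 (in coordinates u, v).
F^* omega = (-4*v) du + (7 - 4*u) dv

Using F^*(f dg) = (f ∘ F) d(g ∘ F), substitute each coordinate x_i by F_i(u, v) in f_i, and replace dx_i by d F_i = (∂F_i/∂u) du + (∂F_i/∂v) dv.
  For the x component: f_1(F) = -2; d F_1 = (2*v) du + (2*u) dv
  For the y component: f_2(F) = 7; d F_2 = (0) du + (1) dv
Combining and collecting du, dv coefficients:
  coeff of du: -4*v
  coeff of dv: 7 - 4*u
F^* omega = (-4*v) du + (7 - 4*u) dv.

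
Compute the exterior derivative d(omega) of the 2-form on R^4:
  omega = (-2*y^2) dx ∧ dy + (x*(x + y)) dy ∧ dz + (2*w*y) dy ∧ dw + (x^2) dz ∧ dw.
d(omega) = (2*x + y) dx ∧ dy ∧ dz + (2*x) dx ∧ dz ∧ dw

For a 2-form omega = sum_{i<j} g_{ij} dx_i ∧ dx_j, the exterior derivative is
  d(omega) = sum_{i<j} d(g_{ij}) ∧ dx_i ∧ dx_j = sum_{i<j, k} (∂g_{ij}/∂x_k) dx_k ∧ dx_i ∧ dx_j.
Expand each term, using dx_k ∧ dx_i ∧ dx_j = sgn(permutation) dx_{(a)} ∧ dx_{(b)} ∧ dx_{(c)} with (a < b < c) sorted:
  d(x*(x + y)) includes (∂/∂x)(x*(x + y)) dx = (2*x + y) dx, which multiplied by dy ∧ dz gives (2*x + y) dx ∧ dy ∧ dz
  d(x^2) includes (∂/∂x)(x^2) dx = (2*x) dx, which multiplied by dz ∧ dw gives (2*x) dx ∧ dz ∧ dw
Collecting like 3-forms: d(omega) = (2*x + y) dx ∧ dy ∧ dz + (2*x) dx ∧ dz ∧ dw.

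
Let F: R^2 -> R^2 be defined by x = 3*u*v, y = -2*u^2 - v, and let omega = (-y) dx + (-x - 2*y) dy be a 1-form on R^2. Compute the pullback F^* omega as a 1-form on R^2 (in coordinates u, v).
F^* omega = (-16*u^3 + 18*u^2*v - 8*u*v + 3*v^2) du + (6*u^3 - 4*u^2 + 6*u*v - 2*v) dv

Using F^*(f dg) = (f ∘ F) d(g ∘ F), substitute each coordinate x_i by F_i(u, v) in f_i, and replace dx_i by d F_i = (∂F_i/∂u) du + (∂F_i/∂v) dv.
  For the x component: f_1(F) = 2*u^2 + v; d F_1 = (3*v) du + (3*u) dv
  For the y component: f_2(F) = 4*u^2 - 3*u*v + 2*v; d F_2 = (-4*u) du + (-1) dv
Combining and collecting du, dv coefficients:
  coeff of du: -16*u^3 + 18*u^2*v - 8*u*v + 3*v^2
  coeff of dv: 6*u^3 - 4*u^2 + 6*u*v - 2*v
F^* omega = (-16*u^3 + 18*u^2*v - 8*u*v + 3*v^2) du + (6*u^3 - 4*u^2 + 6*u*v - 2*v) dv.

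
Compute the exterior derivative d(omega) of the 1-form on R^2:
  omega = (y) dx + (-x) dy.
d(omega) = (-2) dx ∧ dy

For a 1-form omega = sum_i f_i dx_i, the exterior derivative is
  d(omega) = sum_{i < j} (∂f_j/∂x_i - ∂f_i/∂x_j) dx_i ∧ dx_j.
  coefficient of dx ∧ dy: ∂f_2/∂x - ∂f_1/∂y = ∂(-x)/∂x - ∂(y)/∂y = -2
Assembling: d(omega) = (-2) dx ∧ dy.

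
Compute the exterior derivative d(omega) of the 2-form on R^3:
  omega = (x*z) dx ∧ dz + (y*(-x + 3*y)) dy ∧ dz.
d(omega) = (-y) dx ∧ dy ∧ dz

For a 2-form omega = sum_{i<j} g_{ij} dx_i ∧ dx_j, the exterior derivative is
  d(omega) = sum_{i<j} d(g_{ij}) ∧ dx_i ∧ dx_j = sum_{i<j, k} (∂g_{ij}/∂x_k) dx_k ∧ dx_i ∧ dx_j.
Expand each term, using dx_k ∧ dx_i ∧ dx_j = sgn(permutation) dx_{(a)} ∧ dx_{(b)} ∧ dx_{(c)} with (a < b < c) sorted:
  d(y*(-x + 3*y)) includes (∂/∂x)(y*(-x + 3*y)) dx = (-y) dx, which multiplied by dy ∧ dz gives (-y) dx ∧ dy ∧ dz
Collecting like 3-forms: d(omega) = (-y) dx ∧ dy ∧ dz.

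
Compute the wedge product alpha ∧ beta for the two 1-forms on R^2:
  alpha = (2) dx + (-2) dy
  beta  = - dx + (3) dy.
alpha ∧ beta = (4) dx ∧ dy

Distribute the wedge, using dx_i ∧ dx_j = -dx_j ∧ dx_i and dx_i ∧ dx_i = 0. For each pair (i, j) with i < j, the coefficient of dx_i ∧ dx_j in alpha ∧ beta is (alpha_i * beta_j - alpha_j * beta_i). Collecting: alpha ∧ beta = (4) dx ∧ dy.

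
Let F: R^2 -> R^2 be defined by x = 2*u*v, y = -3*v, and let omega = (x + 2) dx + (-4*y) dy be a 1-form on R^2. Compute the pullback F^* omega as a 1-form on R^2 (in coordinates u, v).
F^* omega = (4*v*(u*v + 1)) du + (4*u^2*v + 4*u - 36*v) dv

Using F^*(f dg) = (f ∘ F) d(g ∘ F), substitute each coordinate x_i by F_i(u, v) in f_i, and replace dx_i by d F_i = (∂F_i/∂u) du + (∂F_i/∂v) dv.
  For the x component: f_1(F) = 2*u*v + 2; d F_1 = (2*v) du + (2*u) dv
  For the y component: f_2(F) = 12*v; d F_2 = (0) du + (-3) dv
Combining and collecting du, dv coefficients:
  coeff of du: 4*v*(u*v + 1)
  coeff of dv: 4*u^2*v + 4*u - 36*v
F^* omega = (4*v*(u*v + 1)) du + (4*u^2*v + 4*u - 36*v) dv.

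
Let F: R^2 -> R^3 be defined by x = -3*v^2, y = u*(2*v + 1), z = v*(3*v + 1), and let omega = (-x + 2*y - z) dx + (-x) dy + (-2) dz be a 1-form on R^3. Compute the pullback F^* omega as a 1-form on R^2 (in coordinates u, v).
F^* omega = (v^2*(6*v + 3)) du + (-18*u*v^2 - 12*u*v + 6*v^2 - 12*v - 2) dv

Using F^*(f dg) = (f ∘ F) d(g ∘ F), substitute each coordinate x_i by F_i(u, v) in f_i, and replace dx_i by d F_i = (∂F_i/∂u) du + (∂F_i/∂v) dv.
  For the x component: f_1(F) = 4*u*v + 2*u - v; d F_1 = (0) du + (-6*v) dv
  For the y component: f_2(F) = 3*v^2; d F_2 = (2*v + 1) du + (2*u) dv
  For the z component: f_3(F) = -2; d F_3 = (0) du + (6*v + 1) dv
Combining and collecting du, dv coefficients:
  coeff of du: v^2*(6*v + 3)
  coeff of dv: -18*u*v^2 - 12*u*v + 6*v^2 - 12*v - 2
F^* omega = (v^2*(6*v + 3)) du + (-18*u*v^2 - 12*u*v + 6*v^2 - 12*v - 2) dv.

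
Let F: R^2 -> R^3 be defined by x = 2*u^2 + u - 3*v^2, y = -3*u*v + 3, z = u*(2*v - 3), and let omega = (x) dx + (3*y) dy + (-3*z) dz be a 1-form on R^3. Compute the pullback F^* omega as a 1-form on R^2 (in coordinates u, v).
F^* omega = (8*u^3 + 6*u^2 + 3*u*v^2 + 36*u*v - 26*u - 3*v^2 - 27*v) du + (3*u^2*v + 18*u^2 - 6*u*v - 27*u + 18*v^3) dv

Using F^*(f dg) = (f ∘ F) d(g ∘ F), substitute each coordinate x_i by F_i(u, v) in f_i, and replace dx_i by d F_i = (∂F_i/∂u) du + (∂F_i/∂v) dv.
  For the x component: f_1(F) = 2*u^2 + u - 3*v^2; d F_1 = (4*u + 1) du + (-6*v) dv
  For the y component: f_2(F) = -9*u*v + 9; d F_2 = (-3*v) du + (-3*u) dv
  For the z component: f_3(F) = 3*u*(3 - 2*v); d F_3 = (2*v - 3) du + (2*u) dv
Combining and collecting du, dv coefficients:
  coeff of du: 8*u^3 + 6*u^2 + 3*u*v^2 + 36*u*v - 26*u - 3*v^2 - 27*v
  coeff of dv: 3*u^2*v + 18*u^2 - 6*u*v - 27*u + 18*v^3
F^* omega = (8*u^3 + 6*u^2 + 3*u*v^2 + 36*u*v - 26*u - 3*v^2 - 27*v) du + (3*u^2*v + 18*u^2 - 6*u*v - 27*u + 18*v^3) dv.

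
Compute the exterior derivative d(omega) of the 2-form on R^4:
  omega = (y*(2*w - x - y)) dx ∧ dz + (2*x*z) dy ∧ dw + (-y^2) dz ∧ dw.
d(omega) = (-2*w + x + 2*y) dx ∧ dy ∧ dz + (2*y) dx ∧ dz ∧ dw + (2*z) dx ∧ dy ∧ dw + (-2*x - 2*y) dy ∧ dz ∧ dw

For a 2-form omega = sum_{i<j} g_{ij} dx_i ∧ dx_j, the exterior derivative is
  d(omega) = sum_{i<j} d(g_{ij}) ∧ dx_i ∧ dx_j = sum_{i<j, k} (∂g_{ij}/∂x_k) dx_k ∧ dx_i ∧ dx_j.
Expand each term, using dx_k ∧ dx_i ∧ dx_j = sgn(permutation) dx_{(a)} ∧ dx_{(b)} ∧ dx_{(c)} with (a < b < c) sorted:
  d(y*(2*w - x - y)) includes (∂/∂y)(y*(2*w - x - y)) dy = (2*w - x - 2*y) dy, which multiplied by dx ∧ dz gives (-2*w + x + 2*y) dx ∧ dy ∧ dz
  d(y*(2*w - x - y)) includes (∂/∂w)(y*(2*w - x - y)) dw = (2*y) dw, which multiplied by dx ∧ dz gives (2*y) dx ∧ dz ∧ dw
  d(2*x*z) includes (∂/∂x)(2*x*z) dx = (2*z) dx, which multiplied by dy ∧ dw gives (2*z) dx ∧ dy ∧ dw
  d(2*x*z) includes (∂/∂z)(2*x*z) dz = (2*x) dz, which multiplied by dy ∧ dw gives (-2*x) dy ∧ dz ∧ dw
  d(-y^2) includes (∂/∂y)(-y^2) dy = (-2*y) dy, which multiplied by dz ∧ dw gives (-2*y) dy ∧ dz ∧ dw
Collecting like 3-forms: d(omega) = (-2*w + x + 2*y) dx ∧ dy ∧ dz + (2*y) dx ∧ dz ∧ dw + (2*z) dx ∧ dy ∧ dw + (-2*x - 2*y) dy ∧ dz ∧ dw.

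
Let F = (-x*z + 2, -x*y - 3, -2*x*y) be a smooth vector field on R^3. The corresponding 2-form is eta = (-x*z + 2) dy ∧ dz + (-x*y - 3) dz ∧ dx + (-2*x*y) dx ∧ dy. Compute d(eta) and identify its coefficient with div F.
d(eta) = (-x - z) dx ∧ dy ∧ dz; div F = -x - z

For a 2-form in R^3 of the form above, applying d gives a 3-form with coefficient ∂P/∂x + ∂Q/∂y + ∂R/∂z:
  ∂P/∂x = -z
  ∂Q/∂y = -x
  ∂R/∂z = 0
Sum = -x - z, which is exactly div F.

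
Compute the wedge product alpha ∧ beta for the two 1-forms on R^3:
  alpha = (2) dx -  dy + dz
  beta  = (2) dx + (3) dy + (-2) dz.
alpha ∧ beta = (8) dx ∧ dy + (-6) dx ∧ dz + (-1) dy ∧ dz

Distribute the wedge, using dx_i ∧ dx_j = -dx_j ∧ dx_i and dx_i ∧ dx_i = 0. For each pair (i, j) with i < j, the coefficient of dx_i ∧ dx_j in alpha ∧ beta is (alpha_i * beta_j - alpha_j * beta_i). Collecting: alpha ∧ beta = (8) dx ∧ dy + (-6) dx ∧ dz + (-1) dy ∧ dz.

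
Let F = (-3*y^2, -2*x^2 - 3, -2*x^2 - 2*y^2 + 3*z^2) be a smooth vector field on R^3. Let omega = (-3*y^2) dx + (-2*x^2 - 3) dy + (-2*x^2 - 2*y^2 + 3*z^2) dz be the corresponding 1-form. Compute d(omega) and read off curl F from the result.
d(omega) = (-4*y) dy ∧ dz + (4*x) dz ∧ dx + (-4*x + 6*y) dx ∧ dy; curl F = (-4*y, 4*x, -4*x + 6*y)

d omega = sum_{i<j} (∂f_j/∂x_i - ∂f_i/∂x_j) dx_i ∧ dx_j. Under the identification (dy ∧ dz, dz ∧ dx, dx ∧ dy) ↔ (e_x, e_y, e_z), the coefficients are exactly the components of curl F. Compute:
  ∂R/∂y - ∂Q/∂z = (-4*y) - (0) = -4*y
  ∂P/∂z - ∂R/∂x = (0) - (-4*x) = 4*x
  ∂Q/∂x - ∂P/∂y = (-4*x) - (-6*y) = -4*x + 6*y.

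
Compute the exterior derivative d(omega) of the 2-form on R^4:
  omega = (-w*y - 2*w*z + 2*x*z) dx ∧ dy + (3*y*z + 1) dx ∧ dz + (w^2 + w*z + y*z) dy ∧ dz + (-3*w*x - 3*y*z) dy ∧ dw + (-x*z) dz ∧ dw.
d(omega) = (-2*w + 2*x - 3*z) dx ∧ dy ∧ dz + (-3*w - y - 2*z) dx ∧ dy ∧ dw + (2*w + 3*y + z) dy ∧ dz ∧ dw + (-z) dx ∧ dz ∧ dw

For a 2-form omega = sum_{i<j} g_{ij} dx_i ∧ dx_j, the exterior derivative is
  d(omega) = sum_{i<j} d(g_{ij}) ∧ dx_i ∧ dx_j = sum_{i<j, k} (∂g_{ij}/∂x_k) dx_k ∧ dx_i ∧ dx_j.
Expand each term, using dx_k ∧ dx_i ∧ dx_j = sgn(permutation) dx_{(a)} ∧ dx_{(b)} ∧ dx_{(c)} with (a < b < c) sorted:
  d(-w*y - 2*w*z + 2*x*z) includes (∂/∂z)(-w*y - 2*w*z + 2*x*z) dz = (-2*w + 2*x) dz, which multiplied by dx ∧ dy gives (-2*w + 2*x) dx ∧ dy ∧ dz
  d(-w*y - 2*w*z + 2*x*z) includes (∂/∂w)(-w*y - 2*w*z + 2*x*z) dw = (-y - 2*z) dw, which multiplied by dx ∧ dy gives (-y - 2*z) dx ∧ dy ∧ dw
  d(3*y*z + 1) includes (∂/∂y)(3*y*z + 1) dy = (3*z) dy, which multiplied by dx ∧ dz gives (-3*z) dx ∧ dy ∧ dz
  d(w^2 + w*z + y*z) includes (∂/∂w)(w^2 + w*z + y*z) dw = (2*w + z) dw, which multiplied by dy ∧ dz gives (2*w + z) dy ∧ dz ∧ dw
  d(-3*w*x - 3*y*z) includes (∂/∂x)(-3*w*x - 3*y*z) dx = (-3*w) dx, which multiplied by dy ∧ dw gives (-3*w) dx ∧ dy ∧ dw
  d(-3*w*x - 3*y*z) includes (∂/∂z)(-3*w*x - 3*y*z) dz = (-3*y) dz, which multiplied by dy ∧ dw gives (3*y) dy ∧ dz ∧ dw
  d(-x*z) includes (∂/∂x)(-x*z) dx = (-z) dx, which multiplied by dz ∧ dw gives (-z) dx ∧ dz ∧ dw
Collecting like 3-forms: d(omega) = (-2*w + 2*x - 3*z) dx ∧ dy ∧ dz + (-3*w - y - 2*z) dx ∧ dy ∧ dw + (2*w + 3*y + z) dy ∧ dz ∧ dw + (-z) dx ∧ dz ∧ dw.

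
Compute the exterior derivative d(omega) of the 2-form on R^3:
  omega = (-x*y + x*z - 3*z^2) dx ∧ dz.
d(omega) = (x) dx ∧ dy ∧ dz

For a 2-form omega = sum_{i<j} g_{ij} dx_i ∧ dx_j, the exterior derivative is
  d(omega) = sum_{i<j} d(g_{ij}) ∧ dx_i ∧ dx_j = sum_{i<j, k} (∂g_{ij}/∂x_k) dx_k ∧ dx_i ∧ dx_j.
Expand each term, using dx_k ∧ dx_i ∧ dx_j = sgn(permutation) dx_{(a)} ∧ dx_{(b)} ∧ dx_{(c)} with (a < b < c) sorted:
  d(-x*y + x*z - 3*z^2) includes (∂/∂y)(-x*y + x*z - 3*z^2) dy = (-x) dy, which multiplied by dx ∧ dz gives (x) dx ∧ dy ∧ dz
Collecting like 3-forms: d(omega) = (x) dx ∧ dy ∧ dz.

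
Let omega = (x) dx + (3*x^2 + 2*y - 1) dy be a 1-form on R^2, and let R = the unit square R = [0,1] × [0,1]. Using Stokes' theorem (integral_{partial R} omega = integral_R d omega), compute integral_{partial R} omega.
integral_(partial R) omega = 3

Stokes: integral_partial_R omega = integral_R d omega with d omega = (∂Q/∂x - ∂P/∂y) dx ∧ dy.
  ∂Q/∂x = 6*x
  ∂P/∂y = 0
  integrand = ∂Q/∂x - ∂P/∂y = 6*x.
Integrating over R: integral_0^1 integral_0^1 (6*x) dx dy = 3.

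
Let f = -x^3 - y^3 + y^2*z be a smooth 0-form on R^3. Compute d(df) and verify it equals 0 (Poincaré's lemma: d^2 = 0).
d(df) = 0

Step 1: df = sum_i (∂f/∂x_i) dx_i = (-3*x^2) dx + (y*(-3*y + 2*z)) dy + (y^2) dz.
Step 2: Apply d again. Using the 1-form formula, the coefficient of dx ∧ dy in d(df) is ∂^2 f/∂x ∂y - ∂^2 f/∂y ∂x = (0) - (0) = 0 (equality of mixed partials for smooth f).
Similarly for dx ∧ dz and dy ∧ dz — all coefficients vanish. So d(df) = 0.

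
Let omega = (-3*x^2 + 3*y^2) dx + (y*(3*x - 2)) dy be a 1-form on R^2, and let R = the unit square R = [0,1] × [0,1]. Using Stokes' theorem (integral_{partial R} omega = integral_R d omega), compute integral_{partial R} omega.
integral_(partial R) omega = -3/2

Stokes: integral_partial_R omega = integral_R d omega with d omega = (∂Q/∂x - ∂P/∂y) dx ∧ dy.
  ∂Q/∂x = 3*y
  ∂P/∂y = 6*y
  integrand = ∂Q/∂x - ∂P/∂y = -3*y.
Integrating over R: integral_0^1 integral_0^1 (-3*y) dx dy = -3/2.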